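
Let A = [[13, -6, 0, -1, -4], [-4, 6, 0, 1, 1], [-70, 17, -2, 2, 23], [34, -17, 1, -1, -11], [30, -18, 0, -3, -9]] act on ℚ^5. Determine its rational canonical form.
The invariant factors of A (the non-unit diagonal entries of the Smith normal form of xI - A over ℚ[x]) are x - 3, x(x - 3)^2(x + 2), each dividing the next. The characteristic polynomial is their product, x(x - 3)^3(x + 2).

The rational canonical form is the block-diagonal matrix of companion matrices C(f_i):
R = [[3, 0, 0, 0, 0], [0, 0, 0, 0, 0], [0, 1, 0, 0, -18], [0, 0, 1, 0, 3], [0, 0, 0, 1, 4]].

R = [[3, 0, 0, 0, 0], [0, 0, 0, 0, 0], [0, 1, 0, 0, -18], [0, 0, 1, 0, 3], [0, 0, 0, 1, 4]]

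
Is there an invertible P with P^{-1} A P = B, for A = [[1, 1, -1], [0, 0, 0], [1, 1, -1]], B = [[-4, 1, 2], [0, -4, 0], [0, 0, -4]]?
trace(A) = 0 but trace(B) = -12. The trace is a similarity invariant, so A and B are not similar.

No.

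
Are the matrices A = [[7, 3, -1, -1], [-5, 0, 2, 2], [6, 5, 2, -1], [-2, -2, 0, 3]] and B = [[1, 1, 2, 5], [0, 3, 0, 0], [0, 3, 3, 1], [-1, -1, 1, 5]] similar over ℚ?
Two matrices over a field are similar if and only if they have the same invariant factors.

Both A and B have characteristic polynomial (x - 3)^4 and minimal polynomial (x - 3)^3. Computing further, both have invariant factors x - 3, (x - 3)^3. Hence A and B are similar.

Yes.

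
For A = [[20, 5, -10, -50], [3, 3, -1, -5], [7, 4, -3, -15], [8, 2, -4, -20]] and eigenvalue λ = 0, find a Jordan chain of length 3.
We seek v_1 ∈ ker(A^3) \ ker(A^2), then set v_{i+1} = A v_i.

One such chain is v_1 = [[1, -1, 1, 0]]^T, v_2 = [[5, -1, 0, 2]]^T, v_3 = [[-5, 2, 1, -2]]^T. Check: A v_3 = [[0, 0, 0, 0]]^T = 0.

v_1 = [[1, -1, 1, 0]]^T, v_2 = [[5, -1, 0, 2]]^T, v_3 = [[-5, 2, 1, -2]]^T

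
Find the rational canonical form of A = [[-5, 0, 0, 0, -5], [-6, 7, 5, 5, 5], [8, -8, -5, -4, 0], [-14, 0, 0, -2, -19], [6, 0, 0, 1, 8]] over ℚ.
The invariant factors of A (the non-unit diagonal entries of the Smith normal form of xI - A over ℚ[x]) are x^2 - 2x + 5, (x + 1)(x^2 - 2x + 5), each dividing the next. The characteristic polynomial is their product, (x + 1)(x^2 - 2x + 5)^2.

The rational canonical form is the block-diagonal matrix of companion matrices C(f_i):
R = [[0, -5, 0, 0, 0], [1, 2, 0, 0, 0], [0, 0, 0, 0, -5], [0, 0, 1, 0, -3], [0, 0, 0, 1, 1]].

Note the characteristic polynomial does not split into linear factors over ℚ, so A has no Jordan form over ℚ; the rational canonical form exists over any field.

R = [[0, -5, 0, 0, 0], [1, 2, 0, 0, 0], [0, 0, 0, 0, -5], [0, 0, 1, 0, -3], [0, 0, 0, 1, 1]]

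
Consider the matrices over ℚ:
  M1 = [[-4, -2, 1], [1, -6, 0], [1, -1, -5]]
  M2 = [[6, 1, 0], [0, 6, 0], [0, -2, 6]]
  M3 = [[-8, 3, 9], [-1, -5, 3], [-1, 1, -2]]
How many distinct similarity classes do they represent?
Characteristic polynomials: χ_{M1} = (x + 5)^3, χ_{M2} = (x - 6)^3, χ_{M3} = (x + 5)^3.

{M1, M3}: invariant factors (x + 5)^3.

{M2}: invariant factors x - 6, (x - 6)^2.

Matrices are similar if and only if their invariant-factor lists agree; the partition into similarity classes is {M1, M3}, {M2}.

2 classes: {M1, M3}, {M2}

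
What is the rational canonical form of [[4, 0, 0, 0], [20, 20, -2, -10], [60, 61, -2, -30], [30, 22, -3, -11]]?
The invariant factors of A (the non-unit diagonal entries of the Smith normal form of xI - A over ℚ[x]) are x - 4, (x - 4)(x - 2)(x - 1), each dividing the next. The characteristic polynomial is their product, (x - 4)^2(x - 2)(x - 1).

The rational canonical form is the block-diagonal matrix of companion matrices C(f_i):
R = [[4, 0, 0, 0], [0, 0, 0, 8], [0, 1, 0, -14], [0, 0, 1, 7]].

R = [[4, 0, 0, 0], [0, 0, 0, 8], [0, 1, 0, -14], [0, 0, 1, 7]]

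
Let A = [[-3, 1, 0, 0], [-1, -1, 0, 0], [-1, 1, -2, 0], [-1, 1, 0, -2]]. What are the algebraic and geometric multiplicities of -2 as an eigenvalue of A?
algebraic multiplicity 4, geometric multiplicity 3

The characteristic polynomial is (x + 2)^4, so the factor x + 2 appears with exponent 4: the algebraic multiplicity is 4.

rank(A + 2I) = 1, so the eigenspace has dimension 4 - 1 = 3: the geometric multiplicity is 3.

Since 3 < 4, A is not diagonalizable.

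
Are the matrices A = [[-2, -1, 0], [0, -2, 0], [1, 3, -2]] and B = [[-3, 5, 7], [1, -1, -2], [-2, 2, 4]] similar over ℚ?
No.

trace(A) = -6 but trace(B) = 0. The trace is a similarity invariant, so A and B are not similar.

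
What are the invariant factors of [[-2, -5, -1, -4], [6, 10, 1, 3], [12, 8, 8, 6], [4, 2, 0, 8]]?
The Jordan structure of A has elementary divisors (x - 6)^3, (x - 6). Arranging the block sizes at each eigenvalue in decreasing order and taking row products gives the invariant factors.

Invariant factors (smallest first, each dividing the next): x - 6, (x - 6)^3.

Check: the last factor (x - 6)^3 is the minimal polynomial, and the product (x - 6)^4 is the characteristic polynomial.

x - 6, (x - 6)^3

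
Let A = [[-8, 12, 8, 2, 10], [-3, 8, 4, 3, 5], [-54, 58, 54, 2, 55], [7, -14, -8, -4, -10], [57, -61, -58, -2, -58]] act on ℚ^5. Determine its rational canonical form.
R = [[0, 0, 0, 0, 0], [1, 0, 0, 0, 0], [0, 1, 0, 0, 50], [0, 0, 1, 0, -5], [0, 0, 0, 1, -8]]

The invariant factors of A (the non-unit diagonal entries of the Smith normal form of xI - A over ℚ[x]) are x^2(x - 2)(x + 5)^2, each dividing the next. The characteristic polynomial is their product, x^2(x - 2)(x + 5)^2.

The rational canonical form is the block-diagonal matrix of companion matrices C(f_i):
R = [[0, 0, 0, 0, 0], [1, 0, 0, 0, 0], [0, 1, 0, 0, 50], [0, 0, 1, 0, -5], [0, 0, 0, 1, -8]].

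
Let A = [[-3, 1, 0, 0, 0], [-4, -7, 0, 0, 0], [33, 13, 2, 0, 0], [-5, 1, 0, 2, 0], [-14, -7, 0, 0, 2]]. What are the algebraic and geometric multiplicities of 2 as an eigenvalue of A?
algebraic multiplicity 3, geometric multiplicity 3

The characteristic polynomial is (x - 2)^3(x + 5)^2, so the factor x - 2 appears with exponent 3: the algebraic multiplicity is 3.

rank(A - 2I) = 2, so the eigenspace has dimension 5 - 2 = 3: the geometric multiplicity is 3.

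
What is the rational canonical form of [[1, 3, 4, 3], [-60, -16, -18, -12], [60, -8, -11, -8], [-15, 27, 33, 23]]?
R = [[-4, 0, 0, 0], [0, 0, 0, -16], [0, 1, 0, 16], [0, 0, 1, 1]]

The invariant factors of A (the non-unit diagonal entries of the Smith normal form of xI - A over ℚ[x]) are x + 4, (x - 4)(x - 1)(x + 4), each dividing the next. The characteristic polynomial is their product, (x - 4)(x - 1)(x + 4)^2.

The rational canonical form is the block-diagonal matrix of companion matrices C(f_i):
R = [[-4, 0, 0, 0], [0, 0, 0, -16], [0, 1, 0, 16], [0, 0, 1, 1]].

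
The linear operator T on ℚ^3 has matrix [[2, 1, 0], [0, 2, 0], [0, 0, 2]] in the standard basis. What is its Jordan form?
J = [[2, 1, 0], [0, 2, 0], [0, 0, 2]]

The characteristic polynomial is det(xI - A) = (x - 2)^3, so the eigenvalues are 2 (algebraic multiplicity 3).

For λ = 2: rank(A - 2I) = 1, rank((A - 2I)^2) = 0. The eigenspace has dimension 3 - 1 = 2, so there are 2 Jordan blocks; the rank sequence gives block sizes [2, 1].

Assembling the blocks gives the Jordan form J above.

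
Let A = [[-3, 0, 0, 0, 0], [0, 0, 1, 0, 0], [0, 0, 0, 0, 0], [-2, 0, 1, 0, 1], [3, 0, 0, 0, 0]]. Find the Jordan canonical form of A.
J = [[-3, 0, 0, 0, 0], [0, 0, 1, 0, 0], [0, 0, 0, 0, 0], [0, 0, 0, 0, 1], [0, 0, 0, 0, 0]]

The characteristic polynomial is det(xI - A) = x^4(x + 3), so the eigenvalues are -3 (algebraic multiplicity 1), 0 (algebraic multiplicity 4).

For λ = -3: algebraic multiplicity 1 gives one 1×1 block.

For λ = 0: rank(A) = 3, rank(A^2) = 1. The eigenspace has dimension 5 - 3 = 2, so there are 2 Jordan blocks; the rank sequence gives block sizes [2, 2].

Assembling the blocks gives the Jordan form J above.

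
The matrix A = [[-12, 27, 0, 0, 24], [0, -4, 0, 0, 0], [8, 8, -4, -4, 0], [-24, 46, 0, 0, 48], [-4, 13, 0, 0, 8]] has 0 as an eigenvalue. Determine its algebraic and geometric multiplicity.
algebraic multiplicity 2, geometric multiplicity 2

The characteristic polynomial is x^2(x + 4)^3, so the factor x appears with exponent 2: the algebraic multiplicity is 2.

rank(A) = 3, so the eigenspace has dimension 5 - 3 = 2: the geometric multiplicity is 2.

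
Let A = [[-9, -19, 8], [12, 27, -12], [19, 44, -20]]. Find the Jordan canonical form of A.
J = [[-1, 1, 0], [0, -1, 0], [0, 0, 0]]

The characteristic polynomial is det(xI - A) = x(x + 1)^2, so the eigenvalues are -1 (algebraic multiplicity 2), 0 (algebraic multiplicity 1).

For λ = -1: rank(A + I) = 2, rank((A + I)^2) = 1. The eigenspace has dimension 3 - 2 = 1, so there is 1 Jordan block; the rank sequence gives block sizes [2].

For λ = 0: algebraic multiplicity 1 gives one 1×1 block.

Assembling the blocks gives the Jordan form J above.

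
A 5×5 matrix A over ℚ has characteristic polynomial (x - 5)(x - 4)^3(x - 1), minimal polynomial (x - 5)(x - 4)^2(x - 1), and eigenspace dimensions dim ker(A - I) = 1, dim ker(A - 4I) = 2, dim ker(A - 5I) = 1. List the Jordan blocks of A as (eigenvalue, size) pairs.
Jordan blocks: (1, 1), (4, 2), (4, 1), (5, 1)

λ = 1: algebraic multiplicity 1 (exponent in χ_A), largest block size 1 (exponent in m_A), 1 block (geometric multiplicity). This forces block sizes [1].
λ = 4: algebraic multiplicity 3 (exponent in χ_A), largest block size 2 (exponent in m_A), 2 blocks (geometric multiplicity). These force block sizes [2, 1].
λ = 5: algebraic multiplicity 1 (exponent in χ_A), largest block size 1 (exponent in m_A), 1 block (geometric multiplicity). This forces block sizes [1].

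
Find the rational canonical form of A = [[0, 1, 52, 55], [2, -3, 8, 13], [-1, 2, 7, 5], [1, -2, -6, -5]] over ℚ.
R = [[0, 0, 0, 32], [1, 0, 0, -16], [0, 1, 0, 6], [0, 0, 1, -1]]

The invariant factors of A (the non-unit diagonal entries of the Smith normal form of xI - A over ℚ[x]) are (x - 2)(x + 4)(x^2 - x + 4), each dividing the next. The characteristic polynomial is their product, (x - 2)(x + 4)(x^2 - x + 4).

The rational canonical form is the block-diagonal matrix of companion matrices C(f_i):
R = [[0, 0, 0, 32], [1, 0, 0, -16], [0, 1, 0, 6], [0, 0, 1, -1]].

Note the characteristic polynomial does not split into linear factors over ℚ, so A has no Jordan form over ℚ; the rational canonical form exists over any field.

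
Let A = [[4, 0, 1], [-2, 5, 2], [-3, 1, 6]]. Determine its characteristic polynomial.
χ_A(x) = (x - 5)^3

xI - A = [[x - 4, 0, -1], [2, x - 5, -2], [3, -1, x - 6]].

Expanding det(xI - A) along the first row:
det(xI - A) = + (x - 4)·det([[x - 5, -2], [-1, x - 6]]) - (0)·det([[2, -2], [3, x - 6]]) + (-1)·det([[2, x - 5], [3, -1]]).

Evaluating gives χ_A(x) = x^3 - 15x^2 + 75x - 125 = (x - 5)^3.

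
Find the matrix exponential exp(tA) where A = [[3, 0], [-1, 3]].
A has Jordan form J = [[3, 1], [0, 3]] with A = PJP^{-1}, so e^{tA} = P e^{tJ} P^{-1}.

For a Jordan block J_k(λ), e^{tJ_k(λ)} = e^{λt} · (I + tN + t^2 N^2/2! + ... + t^{k-1} N^{k-1}/(k-1)!) where N is the nilpotent superdiagonal part.

Assembling the blocks and conjugating back gives the entries of e^{tA} as shown above.

e^{tA} = [[e^{3*t}, 0], [-t*e^{3*t}, e^{3*t}]]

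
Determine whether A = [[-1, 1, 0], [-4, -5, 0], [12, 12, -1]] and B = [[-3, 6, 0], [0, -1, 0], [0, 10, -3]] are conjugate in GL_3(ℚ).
Both have characteristic polynomial (x + 1)(x + 3)^2, but the minimal polynomial of A is (x + 1)(x + 3)^2 while the minimal polynomial of B is (x + 1)(x + 3). The minimal polynomial is a similarity invariant, so A and B are not similar.

No.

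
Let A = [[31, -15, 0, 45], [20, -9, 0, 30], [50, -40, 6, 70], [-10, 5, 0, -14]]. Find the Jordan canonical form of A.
The characteristic polynomial is det(xI - A) = (x - 6)^2(x - 1)^2, so the eigenvalues are 1 (algebraic multiplicity 2), 6 (algebraic multiplicity 2).

For λ = 1: rank(A - I) = 2. The eigenspace has dimension 4 - 2 = 2, so there are 2 Jordan blocks; the rank sequence gives block sizes [1, 1].

For λ = 6: rank(A - 6I) = 2. The eigenspace has dimension 4 - 2 = 2, so there are 2 Jordan blocks; the rank sequence gives block sizes [1, 1].

Assembling the blocks gives the Jordan form J above.

J = [[1, 0, 0, 0], [0, 1, 0, 0], [0, 0, 6, 0], [0, 0, 0, 6]]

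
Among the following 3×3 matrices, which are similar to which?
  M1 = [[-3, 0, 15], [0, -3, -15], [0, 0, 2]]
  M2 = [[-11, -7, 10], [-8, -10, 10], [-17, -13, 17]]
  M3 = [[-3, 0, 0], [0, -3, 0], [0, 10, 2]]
2 classes: {M1, M3}, {M2}

Characteristic polynomials: χ_{M1} = (x - 2)(x + 3)^2, χ_{M2} = (x - 2)(x + 3)^2, χ_{M3} = (x - 2)(x + 3)^2.

{M1, M3}: invariant factors x + 3, (x - 2)(x + 3).

{M2}: invariant factors (x - 2)(x + 3)^2.

Matrices are similar if and only if their invariant-factor lists agree; the partition into similarity classes is {M1, M3}, {M2}.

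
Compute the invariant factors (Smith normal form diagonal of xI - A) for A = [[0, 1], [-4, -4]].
(x + 2)^2

The Jordan structure of A has elementary divisors (x + 2)^2. Arranging the block sizes at each eigenvalue in decreasing order and taking row products gives the invariant factors.

Invariant factors (smallest first, each dividing the next): (x + 2)^2.

Check: the last factor (x + 2)^2 is the minimal polynomial, and the product (x + 2)^2 is the characteristic polynomial.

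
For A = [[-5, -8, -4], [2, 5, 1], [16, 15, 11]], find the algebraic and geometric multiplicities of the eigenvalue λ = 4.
algebraic multiplicity 2, geometric multiplicity 1

The characteristic polynomial is (x - 4)^2(x - 3), so the factor x - 4 appears with exponent 2: the algebraic multiplicity is 2.

rank(A - 4I) = 2, so the eigenspace has dimension 3 - 2 = 1: the geometric multiplicity is 1.

Since 1 < 2, A is not diagonalizable.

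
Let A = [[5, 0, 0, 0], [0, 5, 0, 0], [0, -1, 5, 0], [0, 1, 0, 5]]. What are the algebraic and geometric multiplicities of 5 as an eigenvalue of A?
The characteristic polynomial is (x - 5)^4, so the factor x - 5 appears with exponent 4: the algebraic multiplicity is 4.

rank(A - 5I) = 1, so the eigenspace has dimension 4 - 1 = 3: the geometric multiplicity is 3.

Since 3 < 4, A is not diagonalizable.

algebraic multiplicity 4, geometric multiplicity 3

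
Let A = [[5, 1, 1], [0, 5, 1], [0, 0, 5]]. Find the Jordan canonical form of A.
The characteristic polynomial is det(xI - A) = (x - 5)^3, so the eigenvalues are 5 (algebraic multiplicity 3).

For λ = 5: rank(A - 5I) = 2, rank((A - 5I)^2) = 1, rank((A - 5I)^3) = 0. The eigenspace has dimension 3 - 2 = 1, so there is 1 Jordan block; the rank sequence gives block sizes [3].

Assembling the blocks gives the Jordan form J above.

J = [[5, 1, 0], [0, 5, 1], [0, 0, 5]]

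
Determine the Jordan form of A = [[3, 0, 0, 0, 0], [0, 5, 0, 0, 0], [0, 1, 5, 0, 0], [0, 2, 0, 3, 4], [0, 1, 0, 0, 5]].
J = [[3, 0, 0, 0, 0], [0, 3, 0, 0, 0], [0, 0, 5, 1, 0], [0, 0, 0, 5, 0], [0, 0, 0, 0, 5]]

The characteristic polynomial is det(xI - A) = (x - 5)^3(x - 3)^2, so the eigenvalues are 3 (algebraic multiplicity 2), 5 (algebraic multiplicity 3).

For λ = 3: rank(A - 3I) = 3. The eigenspace has dimension 5 - 3 = 2, so there are 2 Jordan blocks; the rank sequence gives block sizes [1, 1].

For λ = 5: rank(A - 5I) = 3, rank((A - 5I)^2) = 2. The eigenspace has dimension 5 - 3 = 2, so there are 2 Jordan blocks; the rank sequence gives block sizes [2, 1].

Assembling the blocks gives the Jordan form J above.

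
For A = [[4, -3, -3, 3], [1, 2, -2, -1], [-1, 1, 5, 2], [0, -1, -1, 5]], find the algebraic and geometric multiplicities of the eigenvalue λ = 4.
The characteristic polynomial is (x - 4)^4, so the factor x - 4 appears with exponent 4: the algebraic multiplicity is 4.

rank(A - 4I) = 2, so the eigenspace has dimension 4 - 2 = 2: the geometric multiplicity is 2.

Since 2 < 4, A is not diagonalizable.

algebraic multiplicity 4, geometric multiplicity 2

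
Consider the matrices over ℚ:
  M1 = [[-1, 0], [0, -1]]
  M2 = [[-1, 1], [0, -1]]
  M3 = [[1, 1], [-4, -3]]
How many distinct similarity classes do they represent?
Characteristic polynomials: χ_{M1} = (x + 1)^2, χ_{M2} = (x + 1)^2, χ_{M3} = (x + 1)^2.

{M1}: invariant factors x + 1, x + 1.

{M2, M3}: invariant factors (x + 1)^2.

Matrices are similar if and only if their invariant-factor lists agree; the partition into similarity classes is {M1}, {M2, M3}.

2 classes: {M1}, {M2, M3}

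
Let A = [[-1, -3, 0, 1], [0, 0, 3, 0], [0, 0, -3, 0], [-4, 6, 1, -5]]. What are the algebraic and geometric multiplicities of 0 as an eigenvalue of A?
algebraic multiplicity 1, geometric multiplicity 1

The characteristic polynomial is x(x + 3)^3, so the factor x appears with exponent 1: the algebraic multiplicity is 1.

rank(A) = 3, so the eigenspace has dimension 4 - 3 = 1: the geometric multiplicity is 1.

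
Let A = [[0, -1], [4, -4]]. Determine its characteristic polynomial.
xI - A = [[x, 1], [-4, x + 4]].

Expanding det(xI - A) along the first row:
det(xI - A) = + (x)·det([[x + 4]]) - (1)·det([[-4]]).

Evaluating gives χ_A(x) = x^2 + 4x + 4 = (x + 2)^2.

χ_A(x) = (x + 2)^2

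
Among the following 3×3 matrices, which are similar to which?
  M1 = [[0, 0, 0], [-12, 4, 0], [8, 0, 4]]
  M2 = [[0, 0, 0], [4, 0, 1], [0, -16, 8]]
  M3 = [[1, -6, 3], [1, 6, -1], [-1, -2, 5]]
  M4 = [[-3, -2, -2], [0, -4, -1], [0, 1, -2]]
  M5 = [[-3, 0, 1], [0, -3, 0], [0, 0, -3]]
Characteristic polynomials: χ_{M1} = x(x - 4)^2, χ_{M2} = x(x - 4)^2, χ_{M3} = (x - 4)^3, χ_{M4} = (x + 3)^3, χ_{M5} = (x + 3)^3.

{M1}: invariant factors x - 4, x(x - 4).

{M2}: invariant factors x(x - 4)^2.

{M3}: invariant factors x - 4, (x - 4)^2.

{M4, M5}: invariant factors x + 3, (x + 3)^2.

Matrices are similar if and only if their invariant-factor lists agree; the partition into similarity classes is {M1}, {M2}, {M3}, {M4, M5}.

4 classes: {M1}, {M2}, {M3}, {M4, M5}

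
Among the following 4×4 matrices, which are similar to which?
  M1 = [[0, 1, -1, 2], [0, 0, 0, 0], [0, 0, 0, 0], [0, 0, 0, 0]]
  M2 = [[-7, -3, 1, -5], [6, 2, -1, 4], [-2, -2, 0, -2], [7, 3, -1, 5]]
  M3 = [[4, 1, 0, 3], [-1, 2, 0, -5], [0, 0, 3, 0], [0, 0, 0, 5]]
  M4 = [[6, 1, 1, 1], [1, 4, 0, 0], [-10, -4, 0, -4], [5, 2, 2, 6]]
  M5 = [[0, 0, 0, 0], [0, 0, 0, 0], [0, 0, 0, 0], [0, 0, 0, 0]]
Characteristic polynomials: χ_{M1} = x^4, χ_{M2} = x^4, χ_{M3} = (x - 5)(x - 3)^3, χ_{M4} = (x - 4)^4, χ_{M5} = x^4.

{M1}: invariant factors x, x, x^2.

{M2}: invariant factors x, x^3.

{M3}: invariant factors x - 3, (x - 5)(x - 3)^2.

{M4}: invariant factors x - 4, (x - 4)^3.

{M5}: invariant factors x, x, x, x.

Matrices are similar if and only if their invariant-factor lists agree; the partition into similarity classes is {M1}, {M2}, {M3}, {M4}, {M5}.

5 classes: {M1}, {M2}, {M3}, {M4}, {M5}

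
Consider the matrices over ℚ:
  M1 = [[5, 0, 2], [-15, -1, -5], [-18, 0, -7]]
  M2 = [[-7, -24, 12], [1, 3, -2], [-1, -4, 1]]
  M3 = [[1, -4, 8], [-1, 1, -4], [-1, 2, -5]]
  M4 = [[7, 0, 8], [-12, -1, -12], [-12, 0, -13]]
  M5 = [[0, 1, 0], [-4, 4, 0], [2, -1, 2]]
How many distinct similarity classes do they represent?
3 classes: {M1, M2, M3}, {M4}, {M5}

Characteristic polynomials: χ_{M1} = (x + 1)^3, χ_{M2} = (x + 1)^3, χ_{M3} = (x + 1)^3, χ_{M4} = (x + 1)^2(x + 5), χ_{M5} = (x - 2)^3.

{M1, M2, M3}: invariant factors x + 1, (x + 1)^2.

{M4}: invariant factors x + 1, (x + 1)(x + 5).

{M5}: invariant factors x - 2, (x - 2)^2.

Matrices are similar if and only if their invariant-factor lists agree; the partition into similarity classes is {M1, M2, M3}, {M4}, {M5}.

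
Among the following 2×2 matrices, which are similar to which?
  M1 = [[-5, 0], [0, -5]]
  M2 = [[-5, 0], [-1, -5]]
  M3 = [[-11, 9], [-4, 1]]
Characteristic polynomials: χ_{M1} = (x + 5)^2, χ_{M2} = (x + 5)^2, χ_{M3} = (x + 5)^2.

{M1}: invariant factors x + 5, x + 5.

{M2, M3}: invariant factors (x + 5)^2.

Matrices are similar if and only if their invariant-factor lists agree; the partition into similarity classes is {M1}, {M2, M3}.

2 classes: {M1}, {M2, M3}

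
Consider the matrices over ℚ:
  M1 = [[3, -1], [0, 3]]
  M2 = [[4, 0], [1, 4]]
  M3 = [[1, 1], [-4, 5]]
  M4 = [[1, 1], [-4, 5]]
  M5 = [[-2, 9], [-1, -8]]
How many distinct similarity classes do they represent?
Characteristic polynomials: χ_{M1} = (x - 3)^2, χ_{M2} = (x - 4)^2, χ_{M3} = (x - 3)^2, χ_{M4} = (x - 3)^2, χ_{M5} = (x + 5)^2.

{M1, M3, M4}: invariant factors (x - 3)^2.

{M2}: invariant factors (x - 4)^2.

{M5}: invariant factors (x + 5)^2.

Matrices are similar if and only if their invariant-factor lists agree; the partition into similarity classes is {M1, M3, M4}, {M2}, {M5}.

3 classes: {M1, M3, M4}, {M2}, {M5}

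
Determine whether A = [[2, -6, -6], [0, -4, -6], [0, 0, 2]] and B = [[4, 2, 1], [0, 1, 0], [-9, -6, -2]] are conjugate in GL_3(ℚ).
No.

trace(A) = 0 but trace(B) = 3. The trace is a similarity invariant, so A and B are not similar.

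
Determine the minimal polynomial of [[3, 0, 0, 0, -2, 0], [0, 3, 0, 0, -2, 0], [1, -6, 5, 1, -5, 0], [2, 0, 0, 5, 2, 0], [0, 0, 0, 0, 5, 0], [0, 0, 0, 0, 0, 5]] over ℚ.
m_A(x) = (x - 5)^2(x - 3)

The characteristic polynomial factors as (x - 5)^4(x - 3)^2. The minimal polynomial is ∏(x - λ)^{k_λ} where k_λ is the size of the largest Jordan block at λ.

For λ = 3: rank(A - 3I) = 4, and the largest Jordan block has size 1 (the smallest k with rank((A - 3I)^k) = rank((A - 3I)^(k+1))).
For λ = 5: rank(A - 5I) = 3, and the largest Jordan block has size 2 (the smallest k with rank((A - 5I)^k) = rank((A - 5I)^(k+1))).

So m_A(x) = (x - 5)^2(x - 3).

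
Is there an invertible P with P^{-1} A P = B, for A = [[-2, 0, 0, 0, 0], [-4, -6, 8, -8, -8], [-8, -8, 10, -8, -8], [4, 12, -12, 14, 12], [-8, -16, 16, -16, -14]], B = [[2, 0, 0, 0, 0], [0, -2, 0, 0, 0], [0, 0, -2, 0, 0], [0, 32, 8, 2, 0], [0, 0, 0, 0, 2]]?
Two matrices over a field are similar if and only if they have the same invariant factors.

Both A and B have characteristic polynomial (x - 2)^3(x + 2)^2 and minimal polynomial (x - 2)(x + 2). Computing further, both have invariant factors x - 2, (x - 2)(x + 2), (x - 2)(x + 2). Hence A and B are similar.

Yes.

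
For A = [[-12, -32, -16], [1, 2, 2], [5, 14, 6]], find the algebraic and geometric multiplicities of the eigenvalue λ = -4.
The characteristic polynomial is x^2(x + 4), so the factor x + 4 appears with exponent 1: the algebraic multiplicity is 1.

rank(A + 4I) = 2, so the eigenspace has dimension 3 - 2 = 1: the geometric multiplicity is 1.

algebraic multiplicity 1, geometric multiplicity 1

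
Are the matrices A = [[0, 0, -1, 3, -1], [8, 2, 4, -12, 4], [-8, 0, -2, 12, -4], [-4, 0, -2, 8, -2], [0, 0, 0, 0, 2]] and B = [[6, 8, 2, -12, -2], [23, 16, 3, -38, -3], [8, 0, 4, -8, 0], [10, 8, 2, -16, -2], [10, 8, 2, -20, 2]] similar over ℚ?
No.

trace(A) = 10 but trace(B) = 12. The trace is a similarity invariant, so A and B are not similar.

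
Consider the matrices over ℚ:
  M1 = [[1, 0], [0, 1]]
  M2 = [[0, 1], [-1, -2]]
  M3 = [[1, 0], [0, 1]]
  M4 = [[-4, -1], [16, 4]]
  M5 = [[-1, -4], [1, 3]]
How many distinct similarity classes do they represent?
Characteristic polynomials: χ_{M1} = (x - 1)^2, χ_{M2} = (x + 1)^2, χ_{M3} = (x - 1)^2, χ_{M4} = x^2, χ_{M5} = (x - 1)^2.

{M1, M3}: invariant factors x - 1, x - 1.

{M2}: invariant factors (x + 1)^2.

{M4}: invariant factors x^2.

{M5}: invariant factors (x - 1)^2.

Matrices are similar if and only if their invariant-factor lists agree; the partition into similarity classes is {M1, M3}, {M2}, {M4}, {M5}.

4 classes: {M1, M3}, {M2}, {M4}, {M5}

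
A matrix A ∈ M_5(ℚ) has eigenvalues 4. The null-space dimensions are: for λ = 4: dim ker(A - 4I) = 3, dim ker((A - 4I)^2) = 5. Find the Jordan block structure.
Jordan blocks: (4, 2), (4, 2), (4, 1)

λ = 4: successive nullity increments [3, 2] count blocks of size ≥ k; block sizes are [2, 2, 1].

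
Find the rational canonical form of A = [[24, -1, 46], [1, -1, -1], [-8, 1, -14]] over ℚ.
R = [[0, 0, 16], [1, 0, -24], [0, 1, 9]]

The invariant factors of A (the non-unit diagonal entries of the Smith normal form of xI - A over ℚ[x]) are (x - 4)^2(x - 1), each dividing the next. The characteristic polynomial is their product, (x - 4)^2(x - 1).

The rational canonical form is the block-diagonal matrix of companion matrices C(f_i):
R = [[0, 0, 16], [1, 0, -24], [0, 1, 9]].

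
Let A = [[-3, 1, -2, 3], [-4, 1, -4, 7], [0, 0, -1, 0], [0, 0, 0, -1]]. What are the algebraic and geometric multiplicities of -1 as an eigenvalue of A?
algebraic multiplicity 4, geometric multiplicity 2

The characteristic polynomial is (x + 1)^4, so the factor x + 1 appears with exponent 4: the algebraic multiplicity is 4.

rank(A + I) = 2, so the eigenspace has dimension 4 - 2 = 2: the geometric multiplicity is 2.

Since 2 < 4, A is not diagonalizable.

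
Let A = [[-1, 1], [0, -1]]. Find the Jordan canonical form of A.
J = [[-1, 1], [0, -1]]

The characteristic polynomial is det(xI - A) = (x + 1)^2, so the eigenvalues are -1 (algebraic multiplicity 2).

For λ = -1: rank(A + I) = 1, rank((A + I)^2) = 0. The eigenspace has dimension 2 - 1 = 1, so there is 1 Jordan block; the rank sequence gives block sizes [2].

Assembling the blocks gives the Jordan form J above.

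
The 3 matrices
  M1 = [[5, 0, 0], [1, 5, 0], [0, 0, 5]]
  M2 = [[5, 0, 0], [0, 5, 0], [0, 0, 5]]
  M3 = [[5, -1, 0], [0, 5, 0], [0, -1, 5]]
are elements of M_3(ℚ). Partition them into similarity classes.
Characteristic polynomials: χ_{M1} = (x - 5)^3, χ_{M2} = (x - 5)^3, χ_{M3} = (x - 5)^3.

{M1, M3}: invariant factors x - 5, (x - 5)^2.

{M2}: invariant factors x - 5, x - 5, x - 5.

Matrices are similar if and only if their invariant-factor lists agree; the partition into similarity classes is {M1, M3}, {M2}.

2 classes: {M1, M3}, {M2}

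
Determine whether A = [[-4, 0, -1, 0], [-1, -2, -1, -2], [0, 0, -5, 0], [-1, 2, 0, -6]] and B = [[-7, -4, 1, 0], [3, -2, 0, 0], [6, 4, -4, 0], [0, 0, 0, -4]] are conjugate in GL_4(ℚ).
Yes.

Two matrices over a field are similar if and only if they have the same invariant factors.

Both A and B have characteristic polynomial (x + 4)^3(x + 5) and minimal polynomial (x + 4)^2(x + 5). Computing further, both have invariant factors x + 4, (x + 4)^2(x + 5). Hence A and B are similar.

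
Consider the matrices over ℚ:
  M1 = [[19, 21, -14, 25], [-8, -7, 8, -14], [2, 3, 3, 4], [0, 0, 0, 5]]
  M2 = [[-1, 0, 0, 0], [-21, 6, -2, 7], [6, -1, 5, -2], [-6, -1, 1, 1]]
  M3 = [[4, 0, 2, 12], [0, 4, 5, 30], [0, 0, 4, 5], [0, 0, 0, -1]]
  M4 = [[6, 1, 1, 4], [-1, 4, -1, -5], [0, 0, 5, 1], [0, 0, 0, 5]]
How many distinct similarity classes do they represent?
Characteristic polynomials: χ_{M1} = (x - 5)^4, χ_{M2} = (x - 4)^3(x + 1), χ_{M3} = (x - 4)^3(x + 1), χ_{M4} = (x - 5)^4.

{M1, M4}: invariant factors (x - 5)^2, (x - 5)^2.

{M2}: invariant factors (x - 4)^3(x + 1).

{M3}: invariant factors x - 4, (x - 4)^2(x + 1).

Matrices are similar if and only if their invariant-factor lists agree; the partition into similarity classes is {M1, M4}, {M2}, {M3}.

3 classes: {M1, M4}, {M2}, {M3}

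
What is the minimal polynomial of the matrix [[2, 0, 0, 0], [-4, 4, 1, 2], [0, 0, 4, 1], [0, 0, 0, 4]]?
m_A(x) = (x - 4)^3(x - 2)

The characteristic polynomial factors as (x - 4)^3(x - 2). The minimal polynomial is ∏(x - λ)^{k_λ} where k_λ is the size of the largest Jordan block at λ.

For λ = 2: rank(A - 2I) = 3, and the largest Jordan block has size 1 (the smallest k with rank((A - 2I)^k) = rank((A - 2I)^(k+1))).
For λ = 4: rank(A - 4I) = 3, and the largest Jordan block has size 3 (the smallest k with rank((A - 4I)^k) = rank((A - 4I)^(k+1))).

So m_A(x) = (x - 4)^3(x - 2).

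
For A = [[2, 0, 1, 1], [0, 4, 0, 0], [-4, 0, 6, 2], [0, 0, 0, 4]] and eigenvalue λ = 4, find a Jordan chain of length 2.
v_1 = [[0, 0, 1, 0]]^T, v_2 = [[1, 0, 2, 0]]^T

We seek v_1 ∈ ker((A - 4I)^2) \ ker(A - 4I), then set v_{i+1} = (A - 4I) v_i.

One such chain is v_1 = [[0, 0, 1, 0]]^T, v_2 = [[1, 0, 2, 0]]^T. Check: (A - 4I) v_2 = [[0, 0, 0, 0]]^T = 0.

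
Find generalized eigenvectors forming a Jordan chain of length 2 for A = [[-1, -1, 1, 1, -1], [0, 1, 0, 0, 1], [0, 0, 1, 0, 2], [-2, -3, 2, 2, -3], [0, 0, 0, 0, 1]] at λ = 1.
We seek v_1 ∈ ker((A - I)^2) \ ker(A - I), then set v_{i+1} = (A - I) v_i.

One such chain is v_1 = [[0, 0, 1, 0, 1]]^T, v_2 = [[0, 1, 2, -1, 0]]^T. Check: (A - I) v_2 = [[0, 0, 0, 0, 0]]^T = 0.

v_1 = [[0, 0, 1, 0, 1]]^T, v_2 = [[0, 1, 2, -1, 0]]^T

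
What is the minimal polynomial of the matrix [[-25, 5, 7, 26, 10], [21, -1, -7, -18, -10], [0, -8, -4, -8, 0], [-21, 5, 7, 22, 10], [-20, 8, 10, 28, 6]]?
m_A(x) = (x - 6)(x - 4)(x + 4)^2

The characteristic polynomial factors as (x - 6)(x - 4)(x + 4)^3. The minimal polynomial is ∏(x - λ)^{k_λ} where k_λ is the size of the largest Jordan block at λ.

For λ = -4: rank(A + 4I) = 3, and the largest Jordan block has size 2 (the smallest k with rank((A + 4I)^k) = rank((A + 4I)^(k+1))).
For λ = 4: rank(A - 4I) = 4, and the largest Jordan block has size 1 (the smallest k with rank((A - 4I)^k) = rank((A - 4I)^(k+1))).
For λ = 6: rank(A - 6I) = 4, and the largest Jordan block has size 1 (the smallest k with rank((A - 6I)^k) = rank((A - 6I)^(k+1))).

So m_A(x) = (x - 6)(x - 4)(x + 4)^2.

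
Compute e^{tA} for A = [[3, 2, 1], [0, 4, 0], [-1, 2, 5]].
e^{tA} = [[(1 - t)*e^{4*t}, 2*t*e^{4*t}, t*e^{4*t}], [0, e^{4*t}, 0], [-t*e^{4*t}, 2*t*e^{4*t}, (t + 1)*e^{4*t}]]

A has Jordan form J = [[4, 1, 0], [0, 4, 0], [0, 0, 4]] with A = PJP^{-1}, so e^{tA} = P e^{tJ} P^{-1}.

For a Jordan block J_k(λ), e^{tJ_k(λ)} = e^{λt} · (I + tN + t^2 N^2/2! + ... + t^{k-1} N^{k-1}/(k-1)!) where N is the nilpotent superdiagonal part.

Assembling the blocks and conjugating back gives the entries of e^{tA} as shown above.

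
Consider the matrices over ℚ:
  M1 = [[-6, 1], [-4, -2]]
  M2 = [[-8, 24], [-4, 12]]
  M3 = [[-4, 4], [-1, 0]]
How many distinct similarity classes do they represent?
Characteristic polynomials: χ_{M1} = (x + 4)^2, χ_{M2} = x(x - 4), χ_{M3} = (x + 2)^2.

{M1}: invariant factors (x + 4)^2.

{M2}: invariant factors x(x - 4).

{M3}: invariant factors (x + 2)^2.

Matrices are similar if and only if their invariant-factor lists agree; the partition into similarity classes is {M1}, {M2}, {M3}.

3 classes: {M1}, {M2}, {M3}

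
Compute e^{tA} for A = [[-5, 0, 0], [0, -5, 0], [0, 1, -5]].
A has Jordan form J = [[-5, 1, 0], [0, -5, 0], [0, 0, -5]] with A = PJP^{-1}, so e^{tA} = P e^{tJ} P^{-1}.

For a Jordan block J_k(λ), e^{tJ_k(λ)} = e^{λt} · (I + tN + t^2 N^2/2! + ... + t^{k-1} N^{k-1}/(k-1)!) where N is the nilpotent superdiagonal part.

Assembling the blocks and conjugating back gives the entries of e^{tA} as shown above.

e^{tA} = [[e^{-5*t}, 0, 0], [0, e^{-5*t}, 0], [0, t*e^{-5*t}, e^{-5*t}]]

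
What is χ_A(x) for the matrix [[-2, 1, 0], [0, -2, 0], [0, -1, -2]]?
xI - A = [[x + 2, -1, 0], [0, x + 2, 0], [0, 1, x + 2]].

Expanding det(xI - A) along the first row:
det(xI - A) = + (x + 2)·det([[x + 2, 0], [1, x + 2]]) - (-1)·det([[0, 0], [0, x + 2]]) + (0)·det([[0, x + 2], [0, 1]]).

Evaluating gives χ_A(x) = x^3 + 6x^2 + 12x + 8 = (x + 2)^3.

χ_A(x) = (x + 2)^3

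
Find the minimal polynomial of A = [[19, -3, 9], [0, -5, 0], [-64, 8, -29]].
The characteristic polynomial factors as (x + 5)^3. The minimal polynomial is ∏(x - λ)^{k_λ} where k_λ is the size of the largest Jordan block at λ.

For λ = -5: rank(A + 5I) = 1, and the largest Jordan block has size 2 (the smallest k with rank((A + 5I)^k) = rank((A + 5I)^(k+1))).

So m_A(x) = (x + 5)^2.

m_A(x) = (x + 5)^2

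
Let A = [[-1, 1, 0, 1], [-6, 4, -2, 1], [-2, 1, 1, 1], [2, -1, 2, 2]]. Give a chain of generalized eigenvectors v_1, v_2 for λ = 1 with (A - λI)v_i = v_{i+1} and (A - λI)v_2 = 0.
We seek v_1 ∈ ker((A - I)^2) \ ker(A - I), then set v_{i+1} = (A - I) v_i.

One such chain is v_1 = [[0, 1, 0, 0]]^T, v_2 = [[1, 3, 1, -1]]^T. Check: (A - I) v_2 = [[0, 0, 0, 0]]^T = 0.

v_1 = [[0, 1, 0, 0]]^T, v_2 = [[1, 3, 1, -1]]^T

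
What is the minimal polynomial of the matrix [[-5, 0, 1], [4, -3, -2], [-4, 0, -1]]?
m_A(x) = (x + 3)^2

The characteristic polynomial factors as (x + 3)^3. The minimal polynomial is ∏(x - λ)^{k_λ} where k_λ is the size of the largest Jordan block at λ.

For λ = -3: rank(A + 3I) = 1, and the largest Jordan block has size 2 (the smallest k with rank((A + 3I)^k) = rank((A + 3I)^(k+1))).

So m_A(x) = (x + 3)^2.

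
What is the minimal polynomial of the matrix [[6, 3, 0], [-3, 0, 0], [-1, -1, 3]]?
m_A(x) = (x - 3)^2

The characteristic polynomial factors as (x - 3)^3. The minimal polynomial is ∏(x - λ)^{k_λ} where k_λ is the size of the largest Jordan block at λ.

For λ = 3: rank(A - 3I) = 1, and the largest Jordan block has size 2 (the smallest k with rank((A - 3I)^k) = rank((A - 3I)^(k+1))).

So m_A(x) = (x - 3)^2.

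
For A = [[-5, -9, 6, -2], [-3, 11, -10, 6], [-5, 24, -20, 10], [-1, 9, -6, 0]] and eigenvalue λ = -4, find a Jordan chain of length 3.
v_1 = [[-1, 0, 0, 0]]^T, v_2 = [[1, 3, 5, 1]]^T, v_3 = [[0, -2, -3, 0]]^T

We seek v_1 ∈ ker((A + 4I)^3) \ ker((A + 4I)^2), then set v_{i+1} = (A + 4I) v_i.

One such chain is v_1 = [[-1, 0, 0, 0]]^T, v_2 = [[1, 3, 5, 1]]^T, v_3 = [[0, -2, -3, 0]]^T. Check: (A + 4I) v_3 = [[0, 0, 0, 0]]^T = 0.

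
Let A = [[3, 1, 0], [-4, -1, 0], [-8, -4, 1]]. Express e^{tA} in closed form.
A has Jordan form J = [[1, 1, 0], [0, 1, 0], [0, 0, 1]] with A = PJP^{-1}, so e^{tA} = P e^{tJ} P^{-1}.

For a Jordan block J_k(λ), e^{tJ_k(λ)} = e^{λt} · (I + tN + t^2 N^2/2! + ... + t^{k-1} N^{k-1}/(k-1)!) where N is the nilpotent superdiagonal part.

Assembling the blocks and conjugating back gives the entries of e^{tA} as shown above.

e^{tA} = [[(2*t + 1)*e^{t}, t*e^{t}, 0], [-4*t*e^{t}, (1 - 2*t)*e^{t}, 0], [-8*t*e^{t}, -4*t*e^{t}, e^{t}]]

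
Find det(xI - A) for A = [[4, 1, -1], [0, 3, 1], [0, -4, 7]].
χ_A(x) = (x - 5)^2(x - 4)

xI - A = [[x - 4, -1, 1], [0, x - 3, -1], [0, 4, x - 7]].

Expanding det(xI - A) along the first row:
det(xI - A) = + (x - 4)·det([[x - 3, -1], [4, x - 7]]) - (-1)·det([[0, -1], [0, x - 7]]) + (1)·det([[0, x - 3], [0, 4]]).

Evaluating gives χ_A(x) = x^3 - 14x^2 + 65x - 100 = (x - 5)^2(x - 4).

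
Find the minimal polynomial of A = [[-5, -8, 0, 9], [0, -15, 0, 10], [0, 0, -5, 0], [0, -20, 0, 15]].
The characteristic polynomial factors as (x - 5)(x + 5)^3. The minimal polynomial is ∏(x - λ)^{k_λ} where k_λ is the size of the largest Jordan block at λ.

For λ = -5: rank(A + 5I) = 2, and the largest Jordan block has size 2 (the smallest k with rank((A + 5I)^k) = rank((A + 5I)^(k+1))).
For λ = 5: rank(A - 5I) = 3, and the largest Jordan block has size 1 (the smallest k with rank((A - 5I)^k) = rank((A - 5I)^(k+1))).

So m_A(x) = (x - 5)(x + 5)^2.

m_A(x) = (x - 5)(x + 5)^2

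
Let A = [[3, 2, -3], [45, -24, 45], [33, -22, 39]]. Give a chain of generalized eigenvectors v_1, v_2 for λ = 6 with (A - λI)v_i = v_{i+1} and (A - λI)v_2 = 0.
We seek v_1 ∈ ker((A - 6I)^2) \ ker(A - 6I), then set v_{i+1} = (A - 6I) v_i.

One such chain is v_1 = [[-2, -4, -1]]^T, v_2 = [[1, -15, -11]]^T. Check: (A - 6I) v_2 = [[0, 0, 0]]^T = 0.

v_1 = [[-2, -4, -1]]^T, v_2 = [[1, -15, -11]]^T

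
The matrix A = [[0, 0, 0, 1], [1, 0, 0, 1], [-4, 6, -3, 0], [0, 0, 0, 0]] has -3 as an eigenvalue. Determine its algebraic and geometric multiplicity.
The characteristic polynomial is x^3(x + 3), so the factor x + 3 appears with exponent 1: the algebraic multiplicity is 1.

rank(A + 3I) = 3, so the eigenspace has dimension 4 - 3 = 1: the geometric multiplicity is 1.

algebraic multiplicity 1, geometric multiplicity 1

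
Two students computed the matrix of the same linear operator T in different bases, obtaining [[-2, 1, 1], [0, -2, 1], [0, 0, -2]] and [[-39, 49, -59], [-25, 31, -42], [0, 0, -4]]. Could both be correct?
trace(A) = -6 but trace(B) = -12. The trace is a similarity invariant, so A and B are not similar.

No.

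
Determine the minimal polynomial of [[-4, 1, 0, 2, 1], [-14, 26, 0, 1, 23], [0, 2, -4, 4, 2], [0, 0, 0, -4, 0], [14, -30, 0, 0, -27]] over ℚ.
The characteristic polynomial factors as (x - 3)(x + 4)^4. The minimal polynomial is ∏(x - λ)^{k_λ} where k_λ is the size of the largest Jordan block at λ.

For λ = -4: rank(A + 4I) = 3, and the largest Jordan block has size 3 (the smallest k with rank((A + 4I)^k) = rank((A + 4I)^(k+1))).
For λ = 3: rank(A - 3I) = 4, and the largest Jordan block has size 1 (the smallest k with rank((A - 3I)^k) = rank((A - 3I)^(k+1))).

So m_A(x) = (x - 3)(x + 4)^3.

m_A(x) = (x - 3)(x + 4)^3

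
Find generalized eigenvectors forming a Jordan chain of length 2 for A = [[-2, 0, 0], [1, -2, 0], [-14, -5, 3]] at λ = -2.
We seek v_1 ∈ ker((A + 2I)^2) \ ker(A + 2I), then set v_{i+1} = (A + 2I) v_i.

One such chain is v_1 = [[1, -1, 2]]^T, v_2 = [[0, 1, 1]]^T. Check: (A + 2I) v_2 = [[0, 0, 0]]^T = 0.

v_1 = [[1, -1, 2]]^T, v_2 = [[0, 1, 1]]^T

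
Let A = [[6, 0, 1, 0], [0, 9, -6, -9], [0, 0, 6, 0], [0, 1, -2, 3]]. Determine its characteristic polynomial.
χ_A(x) = (x - 6)^4

xI - A = [[x - 6, 0, -1, 0], [0, x - 9, 6, 9], [0, 0, x - 6, 0], [0, -1, 2, x - 3]].

Expanding det(xI - A) along the first row:
det(xI - A) = + (x - 6)·det([[x - 9, 6, 9], [0, x - 6, 0], [-1, 2, x - 3]]) - (0)·det([[0, 6, 9], [0, x - 6, 0], [0, 2, x - 3]]) + (-1)·det([[0, x - 9, 9], [0, 0, 0], [0, -1, x - 3]]) - (0)·det([[0, x - 9, 6], [0, 0, x - 6], [0, -1, 2]]).

Evaluating gives χ_A(x) = x^4 - 24x^3 + 216x^2 - 864x + 1296 = (x - 6)^4.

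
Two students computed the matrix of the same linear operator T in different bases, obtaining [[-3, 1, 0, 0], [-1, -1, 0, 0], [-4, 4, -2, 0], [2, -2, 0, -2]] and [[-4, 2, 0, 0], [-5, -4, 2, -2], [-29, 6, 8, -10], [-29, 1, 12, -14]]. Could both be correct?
No.

trace(A) = -8 but trace(B) = -14. The trace is a similarity invariant, so A and B are not similar.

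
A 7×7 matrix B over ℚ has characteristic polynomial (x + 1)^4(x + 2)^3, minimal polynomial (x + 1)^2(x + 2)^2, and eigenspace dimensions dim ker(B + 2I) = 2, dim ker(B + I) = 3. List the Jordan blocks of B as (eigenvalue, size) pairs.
Jordan blocks: (-2, 2), (-2, 1), (-1, 2), (-1, 1), (-1, 1)

λ = -2: algebraic multiplicity 3 (exponent in χ_B), largest block size 2 (exponent in m_B), 2 blocks (geometric multiplicity). These force block sizes [2, 1].
λ = -1: algebraic multiplicity 4 (exponent in χ_B), largest block size 2 (exponent in m_B), 3 blocks (geometric multiplicity). These force block sizes [2, 1, 1].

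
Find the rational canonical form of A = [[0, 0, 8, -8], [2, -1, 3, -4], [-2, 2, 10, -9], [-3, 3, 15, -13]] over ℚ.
The invariant factors of A (the non-unit diagonal entries of the Smith normal form of xI - A over ℚ[x]) are (x + 2)^2(x^2 + 2), each dividing the next. The characteristic polynomial is their product, (x + 2)^2(x^2 + 2).

The rational canonical form is the block-diagonal matrix of companion matrices C(f_i):
R = [[0, 0, 0, -8], [1, 0, 0, -8], [0, 1, 0, -6], [0, 0, 1, -4]].

Note the characteristic polynomial does not split into linear factors over ℚ, so A has no Jordan form over ℚ; the rational canonical form exists over any field.

R = [[0, 0, 0, -8], [1, 0, 0, -8], [0, 1, 0, -6], [0, 0, 1, -4]]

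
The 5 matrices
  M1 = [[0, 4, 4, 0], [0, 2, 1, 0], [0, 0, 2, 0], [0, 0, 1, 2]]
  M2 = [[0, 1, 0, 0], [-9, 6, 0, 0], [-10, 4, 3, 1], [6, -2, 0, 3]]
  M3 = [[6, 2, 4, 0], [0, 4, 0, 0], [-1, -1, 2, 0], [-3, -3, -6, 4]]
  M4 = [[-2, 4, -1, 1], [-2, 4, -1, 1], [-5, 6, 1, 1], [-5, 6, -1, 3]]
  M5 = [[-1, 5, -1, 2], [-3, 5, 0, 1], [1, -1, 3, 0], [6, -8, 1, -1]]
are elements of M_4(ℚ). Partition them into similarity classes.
Characteristic polynomials: χ_{M1} = x(x - 2)^3, χ_{M2} = (x - 3)^4, χ_{M3} = (x - 4)^4, χ_{M4} = x(x - 2)^3, χ_{M5} = x(x - 2)^3.

{M1}: invariant factors x - 2, x(x - 2)^2.

{M2}: invariant factors (x - 3)^2, (x - 3)^2.

{M3}: invariant factors x - 4, x - 4, (x - 4)^2.

{M4, M5}: invariant factors x(x - 2)^3.

Matrices are similar if and only if their invariant-factor lists agree; the partition into similarity classes is {M1}, {M2}, {M3}, {M4, M5}.

4 classes: {M1}, {M2}, {M3}, {M4, M5}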